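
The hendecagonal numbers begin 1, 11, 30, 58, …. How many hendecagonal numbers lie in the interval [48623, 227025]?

The n-th hendecagonal number is n(9n−7)/2.
Smallest index with value ≥ 48623: n = 105 (giving 49245).
Largest index with value ≤ 227025: n = 225 (giving 227025).
Indices 105 through 225: 121 terms.

121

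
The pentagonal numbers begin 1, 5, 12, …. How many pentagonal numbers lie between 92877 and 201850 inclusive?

119

The n-th pentagonal number is n(3n−1)/2.
Smallest index with value ≥ 92877: n = 249 (giving 92877).
Largest index with value ≤ 201850: n = 367 (giving 201850).
Indices 249 through 367: 119 terms.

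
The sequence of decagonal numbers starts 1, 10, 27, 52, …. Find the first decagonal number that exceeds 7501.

Solve n(4n−3) > 7501 for integer n.
The largest n with value ≤ 7501 is 43 (since 7267 ≤ 7501 < 7612), so the first above is n = 44, value 7612.

7612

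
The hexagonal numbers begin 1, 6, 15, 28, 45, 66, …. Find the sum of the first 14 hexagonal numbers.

Σ i(2i−1) = 2Σi² − Σi over i = 1..14.
Σi = 105 and Σi² = 1015.
2·1015 − 1·105 = 1925.

1925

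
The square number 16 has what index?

We need n² = 16, so n = √16 = 4.

4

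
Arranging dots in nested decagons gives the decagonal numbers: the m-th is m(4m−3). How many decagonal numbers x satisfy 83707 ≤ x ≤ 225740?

92

The n-th decagonal number is n(4n−3).
Smallest index with value ≥ 83707: n = 146 (giving 84826).
Largest index with value ≤ 225740: n = 237 (giving 223965).
Indices 146 through 237: 92 terms.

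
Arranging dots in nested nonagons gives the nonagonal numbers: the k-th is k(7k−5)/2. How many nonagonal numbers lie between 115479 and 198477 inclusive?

57

The n-th nonagonal number is n(7n−5)/2.
Smallest index with value ≥ 115479: n = 182 (giving 115479).
Largest index with value ≤ 198477: n = 238 (giving 197659).
Indices 182 through 238: 57 terms.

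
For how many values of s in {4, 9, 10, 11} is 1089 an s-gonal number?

2

s = 4: P(4, 33) = 1089. ✓
s = 9: P(9, 18) = 1089. ✓
s = 10: P(10, 16) = 976 and P(10, 17) = 1105; 1089 is not s-gonal.
s = 11: P(11, 15) = 960 and P(11, 16) = 1096; 1089 is not s-gonal.
Hits: s ∈ {4, 9} → 2.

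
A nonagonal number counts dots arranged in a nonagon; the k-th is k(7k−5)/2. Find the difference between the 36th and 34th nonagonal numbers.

485

36·(7·36 − 5)/2 = 4446 and 34·(7·34 − 5)/2 = 3961.
Difference: 4446 − 3961 = 485.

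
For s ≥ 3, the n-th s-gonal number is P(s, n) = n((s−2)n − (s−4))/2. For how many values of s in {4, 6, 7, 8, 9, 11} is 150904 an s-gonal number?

s = 4: P(4, 388) = 150544 and P(4, 389) = 151321; 150904 is not s-gonal.
s = 6: P(6, 274) = 149878 and P(6, 275) = 150975; 150904 is not s-gonal.
s = 7: P(7, 245) = 149695 and P(7, 246) = 150921; 150904 is not s-gonal.
s = 8: P(8, 224) = 150080 and P(8, 225) = 151425; 150904 is not s-gonal.
s = 9: P(9, 208) = 150904. ✓
s = 11: P(11, 183) = 150060 and P(11, 184) = 151708; 150904 is not s-gonal.
Hits: s ∈ {9} → 1.

1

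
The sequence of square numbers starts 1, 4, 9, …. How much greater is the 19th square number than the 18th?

37

n² − (n−1)² = 2n − 1, so 19² − 18² = 2·19 − 1 = 37.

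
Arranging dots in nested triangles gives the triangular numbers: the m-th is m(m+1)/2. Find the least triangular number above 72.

78

Solve n(n+1)/2 > 72 for integer n.
The largest n with value ≤ 72 is 11 (since 66 ≤ 72 < 78), so the first above is n = 12, value 78.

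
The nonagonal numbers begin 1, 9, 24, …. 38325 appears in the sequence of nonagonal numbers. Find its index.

105

Set n(7n−5)/2 = 38325, giving 7n² − 5n − 76650 = 0.
The discriminant is 25 + 56·38325 = 2146225, and √2146225 = 1465.
So n = (5 + 1465) / 14 = 1470/14 = 105.
Check: 105·(7·105 − 5)/2 = 38325. ✓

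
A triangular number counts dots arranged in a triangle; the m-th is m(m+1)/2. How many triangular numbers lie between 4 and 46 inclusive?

7

The n-th triangular number is n(n+1)/2.
Smallest index with value ≥ 4: n = 3 (giving 6).
Largest index with value ≤ 46: n = 9 (giving 45).
Indices 3 through 9: 7 terms.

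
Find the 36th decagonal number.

The 36th decagonal number is n(4n−3) with n = 36.
36·(4·36 − 3) = 36·141 = 5076.

5076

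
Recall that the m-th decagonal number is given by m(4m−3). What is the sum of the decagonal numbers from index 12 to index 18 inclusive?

Σ i(4i−3) = 4Σi² − 3Σi over i = 12..18.
Σi = 171 − 66 = 105 and Σi² = 2109 − 506 = 1603.
4·1603 − 3·105 = 6097.

6097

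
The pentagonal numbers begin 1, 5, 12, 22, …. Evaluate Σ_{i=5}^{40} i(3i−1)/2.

Σ i(3i−1)/2 = (3Σi² − Σi) / 2 over i = 5..40.
Σi = 820 − 10 = 810 and Σi² = 22140 − 30 = 22110.
(3·22110 − 1·810) / 2 = 65520/2 = 32760.

32760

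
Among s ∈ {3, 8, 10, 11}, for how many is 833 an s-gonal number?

2

s = 3: P(3, 40) = 820 and P(3, 41) = 861; 833 is not s-gonal.
s = 8: P(8, 17) = 833. ✓
s = 10: P(10, 14) = 742 and P(10, 15) = 855; 833 is not s-gonal.
s = 11: P(11, 14) = 833. ✓
Hits: s ∈ {8, 11} → 2.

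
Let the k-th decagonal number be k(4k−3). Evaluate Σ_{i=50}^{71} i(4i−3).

Σ i(4i−3) = 4Σi² − 3Σi over i = 50..71.
Σi = 2556 − 1225 = 1331 and Σi² = 121836 − 40425 = 81411.
4·81411 − 3·1331 = 321651.

321651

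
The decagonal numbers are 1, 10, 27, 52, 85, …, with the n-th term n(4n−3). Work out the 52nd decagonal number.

The 52nd decagonal number is n(4n−3) with n = 52.
52·(4·52 − 3) = 52·205 = 10660.

10660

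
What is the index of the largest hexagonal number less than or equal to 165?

9

Solve n(2n−1) ≤ 165 for integer n.
n = 9 gives 153 ≤ 165, while n = 10 gives 190 > 165; so the answer is index 9.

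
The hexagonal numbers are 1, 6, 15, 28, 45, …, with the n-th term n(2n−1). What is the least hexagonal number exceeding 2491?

Solve n(2n−1) > 2491 for integer n.
The largest n with value ≤ 2491 is 35 (since 2415 ≤ 2491 < 2556), so the first above is n = 36, value 2556.

2556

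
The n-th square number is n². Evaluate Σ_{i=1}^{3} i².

14

Σ_{i=1}^{3} i² = 3·4·7/6 = 14.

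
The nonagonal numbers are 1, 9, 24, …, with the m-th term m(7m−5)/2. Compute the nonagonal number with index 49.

The 49th nonagonal number is n(7n−5)/2 with n = 49.
49·(7·49 − 5)/2 = 49·338/2 = 49·169 = 8281.

8281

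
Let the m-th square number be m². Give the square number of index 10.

The 10th square number is n² with n = 10.
10² = 100.

100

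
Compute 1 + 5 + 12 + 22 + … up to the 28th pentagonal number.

Σ i(3i−1)/2 = (3Σi² − Σi) / 2 over i = 1..28.
Σi = 406 and Σi² = 7714.
(3·7714 − 1·406) / 2 = 22736/2 = 11368.

11368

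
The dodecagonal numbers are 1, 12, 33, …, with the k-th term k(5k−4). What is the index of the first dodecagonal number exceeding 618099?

352

Solve n(5n−4) > 618099 for integer n.
The largest n with value ≤ 618099 is 351 (since 614601 ≤ 618099 < 618112), so the first above is n = 352, value 618112.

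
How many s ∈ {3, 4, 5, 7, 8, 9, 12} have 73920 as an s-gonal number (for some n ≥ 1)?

1

s = 3: P(3, 384) = 73920. ✓
s = 4: P(4, 271) = 73441 and P(4, 272) = 73984; 73920 is not s-gonal.
s = 5: P(5, 222) = 73815 and P(5, 223) = 74482; 73920 is not s-gonal.
s = 7: P(7, 172) = 73702 and P(7, 173) = 74563; 73920 is not s-gonal.
s = 8: P(8, 157) = 73633 and P(8, 158) = 74576; 73920 is not s-gonal.
s = 9: P(9, 145) = 73225 and P(9, 146) = 74241; 73920 is not s-gonal.
s = 12: P(12, 121) = 72721 and P(12, 122) = 73932; 73920 is not s-gonal.
Hits: s ∈ {3} → 1.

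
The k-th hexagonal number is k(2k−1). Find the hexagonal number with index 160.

51040

The 160th hexagonal number is n(2n−1) with n = 160.
160·(2·160 − 1) = 160·319 = 51040.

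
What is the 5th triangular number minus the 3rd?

9

5·6/2 = 15 and 3·4/2 = 6.
Difference: 15 − 6 = 9.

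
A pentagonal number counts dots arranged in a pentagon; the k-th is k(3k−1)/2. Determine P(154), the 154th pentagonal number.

The 154th pentagonal number is n(3n−1)/2 with n = 154.
154·(3·154 − 1)/2 = 154·461/2 = 35497.

35497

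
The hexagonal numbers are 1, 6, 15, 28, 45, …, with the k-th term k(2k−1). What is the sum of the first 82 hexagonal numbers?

370927

Σ i(2i−1) = 2Σi² − Σi over i = 1..82.
Σi = 3403 and Σi² = 187165.
2·187165 − 1·3403 = 370927.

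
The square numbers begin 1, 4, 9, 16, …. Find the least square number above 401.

Solve n² > 401 for integer n.
The largest n with value ≤ 401 is 20 (since 400 ≤ 401 < 441), so the first above is n = 21, value 441.

441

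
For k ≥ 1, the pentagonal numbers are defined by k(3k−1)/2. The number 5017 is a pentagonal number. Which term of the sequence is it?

Set n(3n−1)/2 = 5017, giving 3n² − n − 10034 = 0.
The discriminant is 1 + 24·5017 = 120409, and √120409 = 347.
So n = (1 + 347) / 6 = 348/6 = 58.

58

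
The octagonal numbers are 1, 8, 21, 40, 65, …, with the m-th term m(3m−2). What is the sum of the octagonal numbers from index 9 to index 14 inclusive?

Σ i(3i−2) = 3Σi² − 2Σi over i = 9..14.
Σi = 105 − 36 = 69 and Σi² = 1015 − 204 = 811.
3·811 − 2·69 = 2295.

2295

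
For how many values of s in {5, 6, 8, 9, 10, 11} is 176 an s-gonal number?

s = 5: P(5, 11) = 176. ✓
s = 6: P(6, 9) = 153 and P(6, 10) = 190; 176 is not s-gonal.
s = 8: P(8, 8) = 176. ✓
s = 9: P(9, 7) = 154 and P(9, 8) = 204; 176 is not s-gonal.
s = 10: P(10, 7) = 175 and P(10, 8) = 232; 176 is not s-gonal.
s = 11: P(11, 6) = 141 and P(11, 7) = 196; 176 is not s-gonal.
Hits: s ∈ {5, 8} → 2.

2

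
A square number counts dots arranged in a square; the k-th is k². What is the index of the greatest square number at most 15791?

125

Solve n² ≤ 15791 for integer n.
n = 125 gives 15625 ≤ 15791, while n = 126 gives 15876 > 15791; so the answer is index 125.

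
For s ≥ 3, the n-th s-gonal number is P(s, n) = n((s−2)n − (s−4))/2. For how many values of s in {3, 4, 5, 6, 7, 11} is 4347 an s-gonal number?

s = 3: P(3, 92) = 4278 and P(3, 93) = 4371; 4347 is not s-gonal.
s = 4: P(4, 65) = 4225 and P(4, 66) = 4356; 4347 is not s-gonal.
s = 5: P(5, 54) = 4347. ✓
s = 6: P(6, 46) = 4186 and P(6, 47) = 4371; 4347 is not s-gonal.
s = 7: P(7, 42) = 4347. ✓
s = 11: P(11, 31) = 4216 and P(11, 32) = 4496; 4347 is not s-gonal.
Hits: s ∈ {5, 7} → 2.

2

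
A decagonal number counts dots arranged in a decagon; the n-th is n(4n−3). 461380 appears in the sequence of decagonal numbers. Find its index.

Set n(4n−3) = 461380, giving 4n² − 3n − 461380 = 0.
The discriminant is 9 + 16·461380 = 7382089, and √7382089 = 2717.
So n = (3 + 2717) / 8 = 2720/8 = 340.

340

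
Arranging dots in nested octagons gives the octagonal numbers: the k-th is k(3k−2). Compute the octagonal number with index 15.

15·(3·15 − 2) = 15·43 = 645.

645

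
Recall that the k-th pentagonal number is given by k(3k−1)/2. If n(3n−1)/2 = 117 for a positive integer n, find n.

Set n(3n−1)/2 = 117, giving 3n² − n − 234 = 0.
The discriminant is 1 + 24·117 = 2809, and √2809 = 53.
So n = (1 + 53) / 6 = 54/6 = 9.

9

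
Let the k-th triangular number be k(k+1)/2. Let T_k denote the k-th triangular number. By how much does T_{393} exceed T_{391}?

785

393·394/2 = 77421 and 391·392/2 = 76636.
Difference: 77421 − 76636 = 785.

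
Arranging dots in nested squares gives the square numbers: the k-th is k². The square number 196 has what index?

14

We need n² = 196, so n = √196 = 14.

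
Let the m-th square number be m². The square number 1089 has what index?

We need n² = 1089, so n = √1089 = 33.

33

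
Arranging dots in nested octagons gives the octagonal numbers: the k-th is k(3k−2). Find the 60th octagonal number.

The 60th octagonal number is n(3n−2) with n = 60.
60·(3·60 − 2) = 60·178 = 10680.

10680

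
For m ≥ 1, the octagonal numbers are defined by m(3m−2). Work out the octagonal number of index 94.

26320

94·(3·94 − 2) = 94·280 = 26320.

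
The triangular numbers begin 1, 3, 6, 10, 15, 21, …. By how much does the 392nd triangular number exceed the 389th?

1173

392·393/2 = 77028 and 389·390/2 = 75855.
Difference: 77028 − 75855 = 1173.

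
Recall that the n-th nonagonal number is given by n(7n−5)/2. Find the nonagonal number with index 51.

The 51st nonagonal number is n(7n−5)/2 with n = 51.
51·(7·51 − 5)/2 = 51·352/2 = 51·176 = 8976.

8976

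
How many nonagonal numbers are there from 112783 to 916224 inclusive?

333

The n-th nonagonal number is n(7n−5)/2.
Smallest index with value ≥ 112783: n = 180 (giving 112950).
Largest index with value ≤ 916224: n = 512 (giving 916224).
Indices 180 through 512: 333 terms.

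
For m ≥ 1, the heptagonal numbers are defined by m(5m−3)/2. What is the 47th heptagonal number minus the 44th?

47·(5·47 − 3)/2 = 5452 and 44·(5·44 − 3)/2 = 4774.
Difference: 5452 − 4774 = 678.

678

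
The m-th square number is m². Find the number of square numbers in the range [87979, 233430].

187

The n-th square number is n².
Smallest index with value ≥ 87979: n = 297 (giving 88209).
Largest index with value ≤ 233430: n = 483 (giving 233289).
Indices 297 through 483: 187 terms.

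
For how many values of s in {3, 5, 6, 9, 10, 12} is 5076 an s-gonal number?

1

s = 3: P(3, 100) = 5050 and P(3, 101) = 5151; 5076 is not s-gonal.
s = 5: P(5, 58) = 5017 and P(5, 59) = 5192; 5076 is not s-gonal.
s = 6: P(6, 50) = 4950 and P(6, 51) = 5151; 5076 is not s-gonal.
s = 9: P(9, 38) = 4959 and P(9, 39) = 5226; 5076 is not s-gonal.
s = 10: P(10, 36) = 5076. ✓
s = 12: P(12, 32) = 4992 and P(12, 33) = 5313; 5076 is not s-gonal.
Hits: s ∈ {10} → 1.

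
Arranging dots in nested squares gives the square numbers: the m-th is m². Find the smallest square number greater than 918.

Solve n² > 918 for integer n.
The largest n with value ≤ 918 is 30 (since 900 ≤ 918 < 961), so the first above is n = 31, value 961.

961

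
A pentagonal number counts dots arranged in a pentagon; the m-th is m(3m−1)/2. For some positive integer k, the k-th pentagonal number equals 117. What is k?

9

Set n(3n−1)/2 = 117, giving 3n² − n − 234 = 0.
The discriminant is 1 + 24·117 = 2809, and √2809 = 53.
So n = (1 + 53) / 6 = 54/6 = 9.
Check: 9·(3·9 − 1)/2 = 117. ✓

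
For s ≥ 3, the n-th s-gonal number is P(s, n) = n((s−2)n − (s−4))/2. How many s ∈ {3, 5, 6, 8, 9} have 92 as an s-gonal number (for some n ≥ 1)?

s = 3: P(3, 13) = 91 and P(3, 14) = 105; 92 is not s-gonal.
s = 5: P(5, 8) = 92. ✓
s = 6: P(6, 7) = 91 and P(6, 8) = 120; 92 is not s-gonal.
s = 8: P(8, 5) = 65 and P(8, 6) = 96; 92 is not s-gonal.
s = 9: P(9, 5) = 75 and P(9, 6) = 111; 92 is not s-gonal.
Hits: s ∈ {5} → 1.

1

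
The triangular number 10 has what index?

4

Set n(n+1)/2 = 10, giving n² + n − 20 = 0.
The discriminant is 1 + 8·10 = 81, and √81 = 9.
So n = (-1 + 9) / 2 = 8/2 = 4.
Check: 4·5/2 = 10. ✓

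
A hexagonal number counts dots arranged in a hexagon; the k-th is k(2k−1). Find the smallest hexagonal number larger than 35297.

35778

Solve n(2n−1) > 35297 for integer n.
The largest n with value ≤ 35297 is 133 (since 35245 ≤ 35297 < 35778), so the first above is n = 134, value 35778.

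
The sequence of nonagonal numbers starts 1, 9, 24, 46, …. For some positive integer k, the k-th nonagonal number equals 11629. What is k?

Set n(7n−5)/2 = 11629, giving 7n² − 5n − 23258 = 0.
So n = (5 + 807) / 14 = 812/14 = 58.
Check: 58·(7·58 − 5)/2 = 11629. ✓

58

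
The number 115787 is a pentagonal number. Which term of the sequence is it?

Set n(3n−1)/2 = 115787, giving 3n² − n − 231574 = 0.
The discriminant is 1 + 24·115787 = 2778889, and √2778889 = 1667.
So n = (1 + 1667) / 6 = 1668/6 = 278.

278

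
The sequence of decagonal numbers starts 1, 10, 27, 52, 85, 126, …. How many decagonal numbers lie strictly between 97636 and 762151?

The n-th decagonal number is n(4n−3).
Smallest index with value > 97636: n = 157 (giving 98125).
Largest index with value < 762151: n = 436 (giving 759076).
Indices 157 through 436: 280 terms.

280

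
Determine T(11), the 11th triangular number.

The 11th triangular number is n(n+1)/2 with n = 11.
11·12/2 = 132/2 = 66.

66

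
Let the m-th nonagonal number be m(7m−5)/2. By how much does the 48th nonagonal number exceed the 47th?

330

Consecutive nonagonal numbers differ by 7n − 6: here 7·48 − 6 = 330.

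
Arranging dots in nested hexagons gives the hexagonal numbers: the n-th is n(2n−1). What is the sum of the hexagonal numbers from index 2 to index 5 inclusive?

Σ i(2i−1) = 2Σi² − Σi over i = 2..5.
Σi = 15 − 1 = 14 and Σi² = 55 − 1 = 54.
2·54 − 1·14 = 94.

94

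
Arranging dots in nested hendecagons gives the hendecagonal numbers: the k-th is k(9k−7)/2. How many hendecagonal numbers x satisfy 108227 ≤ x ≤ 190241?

51

The n-th hendecagonal number is n(9n−7)/2.
Smallest index with value ≥ 108227: n = 156 (giving 108966).
Largest index with value ≤ 190241: n = 206 (giving 190241).
Indices 156 through 206: 51 terms.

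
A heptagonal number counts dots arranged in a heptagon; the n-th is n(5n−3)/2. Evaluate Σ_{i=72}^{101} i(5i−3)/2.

562895

Σ i(5i−3)/2 = (5Σi² − 3Σi) / 2 over i = 72..101.
Σi = 5151 − 2556 = 2595 and Σi² = 348551 − 121836 = 226715.
(5·226715 − 3·2595) / 2 = 1125790/2 = 562895.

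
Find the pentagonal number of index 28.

1162

The 28th pentagonal number is n(3n−1)/2 with n = 28.
28·(3·28 − 1)/2 = 28·83/2 = 1162.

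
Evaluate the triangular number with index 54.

54·55/2 = 2970/2 = 1485.

1485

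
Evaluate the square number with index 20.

400

The 20th square number is n² with n = 20.
20² = 400.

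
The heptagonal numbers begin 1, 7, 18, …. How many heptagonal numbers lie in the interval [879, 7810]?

The n-th heptagonal number is n(5n−3)/2.
Smallest index with value ≥ 879: n = 20 (giving 970).
Largest index with value ≤ 7810: n = 56 (giving 7756).
Indices 20 through 56: 37 terms.

37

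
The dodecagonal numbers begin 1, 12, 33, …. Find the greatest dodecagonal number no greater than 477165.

476169

Solve n(5n−4) ≤ 477165 for integer n.
n = 309 gives 476169 ≤ 477165, while n = 310 gives 479260 > 477165; so the answer is 476169.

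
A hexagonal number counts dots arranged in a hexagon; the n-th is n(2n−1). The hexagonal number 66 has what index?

Set n(2n−1) = 66, giving 2n² − n − 66 = 0.
The discriminant is 1 + 8·66 = 529, and √529 = 23.
So n = (1 + 23) / 4 = 24/4 = 6.
Check: 6·(2·6 − 1) = 66. ✓

6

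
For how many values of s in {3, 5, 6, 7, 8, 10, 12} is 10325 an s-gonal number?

s = 3: P(3, 143) = 10296 and P(3, 144) = 10440; 10325 is not s-gonal.
s = 5: P(5, 83) = 10292 and P(5, 84) = 10542; 10325 is not s-gonal.
s = 6: P(6, 72) = 10296 and P(6, 73) = 10585; 10325 is not s-gonal.
s = 7: P(7, 64) = 10144 and P(7, 65) = 10465; 10325 is not s-gonal.
s = 8: P(8, 59) = 10325. ✓
s = 10: P(10, 51) = 10251 and P(10, 52) = 10660; 10325 is not s-gonal.
s = 12: P(12, 45) = 9945 and P(12, 46) = 10396; 10325 is not s-gonal.
Hits: s ∈ {8} → 1.

1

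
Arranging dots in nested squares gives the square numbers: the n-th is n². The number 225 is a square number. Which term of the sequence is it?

We need n² = 225, so n = √225 = 15.

15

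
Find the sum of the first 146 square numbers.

1048061

Σ_{i=1}^{146} i² = 146·147·293/6 = 1048061.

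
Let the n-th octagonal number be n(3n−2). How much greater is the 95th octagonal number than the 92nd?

1677

95·(3·95 − 2) = 26885 and 92·(3·92 − 2) = 25208.
Difference: 26885 − 25208 = 1677.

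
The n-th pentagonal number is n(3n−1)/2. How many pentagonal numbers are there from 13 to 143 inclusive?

The n-th pentagonal number is n(3n−1)/2.
Smallest index with value ≥ 13: n = 4 (giving 22).
Largest index with value ≤ 143: n = 9 (giving 117).
Indices 4 through 9: 6 terms.

6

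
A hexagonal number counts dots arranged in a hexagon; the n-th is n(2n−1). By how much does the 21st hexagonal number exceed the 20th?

81

Consecutive hexagonal numbers differ by 4n − 3: here 4·21 − 3 = 81.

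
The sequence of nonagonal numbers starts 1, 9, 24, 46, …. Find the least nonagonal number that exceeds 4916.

Solve n(7n−5)/2 > 4916 for integer n.
The largest n with value ≤ 4916 is 37 (since 4699 ≤ 4916 < 4959), so the first above is n = 38, value 4959.

4959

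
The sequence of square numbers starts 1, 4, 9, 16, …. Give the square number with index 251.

63001

The 251st square number is n² with n = 251.
251² = 63001.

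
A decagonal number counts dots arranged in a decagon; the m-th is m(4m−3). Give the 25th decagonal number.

2425

25·(4·25 − 3) = 25·97 = 2425.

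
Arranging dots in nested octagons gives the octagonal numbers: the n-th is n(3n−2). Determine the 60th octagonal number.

The 60th octagonal number is n(3n−2) with n = 60.
60·(3·60 − 2) = 60·178 = 10680.

10680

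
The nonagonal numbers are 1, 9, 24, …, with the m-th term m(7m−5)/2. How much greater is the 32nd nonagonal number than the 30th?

429

32·(7·32 − 5)/2 = 3504 and 30·(7·30 − 5)/2 = 3075.
Difference: 3504 − 3075 = 429.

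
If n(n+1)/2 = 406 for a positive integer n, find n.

28

Set n(n+1)/2 = 406, giving n² + n − 812 = 0.
So n = (-1 + 57) / 2 = 56/2 = 28.
Check: 28·29/2 = 406. ✓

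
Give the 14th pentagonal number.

14·(3·14 − 1)/2 = 14·41/2 = 287.

287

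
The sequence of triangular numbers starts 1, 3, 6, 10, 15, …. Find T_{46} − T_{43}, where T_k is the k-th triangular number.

46·47/2 = 1081 and 43·44/2 = 946.
Difference: 1081 − 946 = 135.

135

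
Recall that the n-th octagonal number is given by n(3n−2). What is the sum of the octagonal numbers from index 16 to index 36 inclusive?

43806

Σ i(3i−2) = 3Σi² − 2Σi over i = 16..36.
Σi = 666 − 120 = 546 and Σi² = 16206 − 1240 = 14966.
3·14966 − 2·546 = 43806.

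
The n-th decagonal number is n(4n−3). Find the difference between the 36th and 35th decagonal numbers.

Consecutive decagonal numbers differ by 8n − 7: here 8·36 − 7 = 281.

281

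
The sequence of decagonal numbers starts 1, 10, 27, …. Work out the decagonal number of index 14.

742

The 14th decagonal number is n(4n−3) with n = 14.
14·(4·14 − 3) = 14·53 = 742.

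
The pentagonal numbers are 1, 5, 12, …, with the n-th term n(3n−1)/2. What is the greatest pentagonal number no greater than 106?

Solve n(3n−1)/2 ≤ 106 for integer n.
n = 8 gives 92 ≤ 106, while n = 9 gives 117 > 106; so the answer is 92.

92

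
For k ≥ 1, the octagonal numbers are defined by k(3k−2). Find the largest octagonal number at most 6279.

6256

Solve n(3n−2) ≤ 6279 for integer n.
n = 46 gives 6256 ≤ 6279, while n = 47 gives 6533 > 6279; so the answer is 6256.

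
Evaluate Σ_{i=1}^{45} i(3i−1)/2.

46575

Σ i(3i−1)/2 = (3Σi² − Σi) / 2 over i = 1..45.
Σi = 1035 and Σi² = 31395.
(3·31395 − 1·1035) / 2 = 93150/2 = 46575.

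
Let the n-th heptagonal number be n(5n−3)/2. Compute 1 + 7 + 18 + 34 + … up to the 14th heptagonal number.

Σ i(5i−3)/2 = (5Σi² − 3Σi) / 2 over i = 1..14.
Σi = 105 and Σi² = 1015.
(5·1015 − 3·105) / 2 = 4760/2 = 2380.

2380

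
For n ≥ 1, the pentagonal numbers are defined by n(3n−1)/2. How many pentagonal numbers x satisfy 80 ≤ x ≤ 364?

The n-th pentagonal number is n(3n−1)/2.
Smallest index with value ≥ 80: n = 8 (giving 92).
Largest index with value ≤ 364: n = 15 (giving 330).
Indices 8 through 15: 8 terms.

8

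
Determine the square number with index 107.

The 107th square number is n² with n = 107.
107² = 11449.

11449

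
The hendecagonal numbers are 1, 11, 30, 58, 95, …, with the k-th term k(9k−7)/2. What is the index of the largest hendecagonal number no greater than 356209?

281

Solve n(9n−7)/2 ≤ 356209 for integer n.
n = 281 gives 354341 ≤ 356209, while n = 282 gives 356871 > 356209; so the answer is index 281.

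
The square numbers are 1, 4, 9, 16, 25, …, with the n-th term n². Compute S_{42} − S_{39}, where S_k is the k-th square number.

42² = 1764 and 39² = 1521.
Difference: 1764 − 1521 = 243.

243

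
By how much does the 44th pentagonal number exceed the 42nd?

44·(3·44 − 1)/2 = 2882 and 42·(3·42 − 1)/2 = 2625.
Difference: 2882 − 2625 = 257.

257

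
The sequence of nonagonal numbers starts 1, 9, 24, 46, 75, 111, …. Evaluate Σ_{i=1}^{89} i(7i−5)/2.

Σ i(7i−5)/2 = (7Σi² − 5Σi) / 2 over i = 1..89.
Σi = 4005 and Σi² = 238965.
(7·238965 − 5·4005) / 2 = 1652730/2 = 826365.

826365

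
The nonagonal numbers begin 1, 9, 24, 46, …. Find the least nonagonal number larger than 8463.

8625

Solve n(7n−5)/2 > 8463 for integer n.
The largest n with value ≤ 8463 is 49 (since 8281 ≤ 8463 < 8625), so the first above is n = 50, value 8625.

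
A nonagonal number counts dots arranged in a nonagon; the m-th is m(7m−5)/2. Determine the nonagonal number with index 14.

14·(7·14 − 5)/2 = 14·93/2 = 651.

651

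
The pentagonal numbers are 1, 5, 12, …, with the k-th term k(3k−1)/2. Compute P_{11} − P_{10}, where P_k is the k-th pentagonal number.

Consecutive pentagonal numbers differ by 3n − 2: here 3·11 − 2 = 31.

31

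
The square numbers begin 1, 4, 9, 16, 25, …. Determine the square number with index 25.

The 25th square number is n² with n = 25.
25² = 625.

625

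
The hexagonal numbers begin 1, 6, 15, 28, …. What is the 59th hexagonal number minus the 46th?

59·(2·59 − 1) = 6903 and 46·(2·46 − 1) = 4186.
Difference: 6903 − 4186 = 2717.

2717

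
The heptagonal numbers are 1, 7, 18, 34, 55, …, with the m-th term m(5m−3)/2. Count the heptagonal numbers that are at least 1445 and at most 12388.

46

The n-th heptagonal number is n(5n−3)/2.
Smallest index with value ≥ 1445: n = 25 (giving 1525).
Largest index with value ≤ 12388: n = 70 (giving 12145).
Indices 25 through 70: 46 terms.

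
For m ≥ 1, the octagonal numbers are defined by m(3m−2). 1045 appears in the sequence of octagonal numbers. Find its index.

19

Set n(3n−2) = 1045, giving 3n² − 2n − 1045 = 0.
So n = (2 + 112) / 6 = 114/6 = 19.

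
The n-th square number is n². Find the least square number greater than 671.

676

Solve n² > 671 for integer n.
The largest n with value ≤ 671 is 25 (since 625 ≤ 671 < 676), so the first above is n = 26, value 676.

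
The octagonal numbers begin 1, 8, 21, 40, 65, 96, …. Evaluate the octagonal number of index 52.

8008

The 52nd octagonal number is n(3n−2) with n = 52.
52·(3·52 − 2) = 52·154 = 8008.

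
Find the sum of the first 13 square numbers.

Σ_{i=1}^{13} i² = 13·14·27/6 = 819.

819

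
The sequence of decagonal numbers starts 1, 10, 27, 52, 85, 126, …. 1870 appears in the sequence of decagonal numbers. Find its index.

22

Set n(4n−3) = 1870, giving 4n² − 3n − 1870 = 0.
The discriminant is 9 + 16·1870 = 29929, and √29929 = 173.
So n = (3 + 173) / 8 = 176/8 = 22.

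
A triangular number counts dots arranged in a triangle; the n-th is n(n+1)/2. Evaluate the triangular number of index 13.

91

13·14/2 = 182/2 = 91.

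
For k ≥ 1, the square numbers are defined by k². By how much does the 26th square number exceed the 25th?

n² − (n−1)² = 2n − 1, so 26² − 25² = 2·26 − 1 = 51.

51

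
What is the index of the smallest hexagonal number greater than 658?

Solve n(2n−1) > 658 for integer n.
The largest n with value ≤ 658 is 18 (since 630 ≤ 658 < 703), so the first above is n = 19, value 703.

19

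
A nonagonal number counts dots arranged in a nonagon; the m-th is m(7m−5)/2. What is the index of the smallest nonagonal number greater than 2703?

29

Solve n(7n−5)/2 > 2703 for integer n.
The largest n with value ≤ 2703 is 28 (since 2674 ≤ 2703 < 2871), so the first above is n = 29, value 2871.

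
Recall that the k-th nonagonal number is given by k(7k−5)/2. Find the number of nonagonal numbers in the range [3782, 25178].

52

The n-th nonagonal number is n(7n−5)/2.
Smallest index with value ≥ 3782: n = 34 (giving 3961).
Largest index with value ≤ 25178: n = 85 (giving 25075).
Indices 34 through 85: 52 terms.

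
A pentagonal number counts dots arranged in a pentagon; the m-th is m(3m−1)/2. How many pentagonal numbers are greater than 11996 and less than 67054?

122

The n-th pentagonal number is n(3n−1)/2.
Smallest index with value > 11996: n = 90 (giving 12105).
Largest index with value < 67054: n = 211 (giving 66676).
Indices 90 through 211: 122 terms.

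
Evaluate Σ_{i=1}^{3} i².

Σ_{i=1}^{3} i² = 3·4·7/6 = 14.

14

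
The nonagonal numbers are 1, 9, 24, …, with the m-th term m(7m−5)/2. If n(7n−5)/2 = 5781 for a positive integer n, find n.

Set n(7n−5)/2 = 5781, giving 7n² − 5n − 11562 = 0.
The discriminant is 25 + 56·5781 = 323761, and √323761 = 569.
So n = (5 + 569) / 14 = 574/14 = 41.

41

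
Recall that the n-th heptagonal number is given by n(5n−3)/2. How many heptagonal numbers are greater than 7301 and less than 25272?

The n-th heptagonal number is n(5n−3)/2.
Smallest index with value > 7301: n = 55 (giving 7480).
Largest index with value < 25272: n = 100 (giving 24850).
Indices 55 through 100: 46 terms.

46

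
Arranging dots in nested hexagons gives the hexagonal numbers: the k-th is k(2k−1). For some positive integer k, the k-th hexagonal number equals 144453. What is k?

Set n(2n−1) = 144453, giving 2n² − n − 144453 = 0.
The discriminant is 1 + 8·144453 = 1155625, and √1155625 = 1075.
So n = (1 + 1075) / 4 = 1076/4 = 269.

269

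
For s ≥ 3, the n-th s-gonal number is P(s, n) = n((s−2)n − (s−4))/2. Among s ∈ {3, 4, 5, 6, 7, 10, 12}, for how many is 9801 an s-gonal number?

s = 3: P(3, 139) = 9730 and P(3, 140) = 9870; 9801 is not s-gonal.
s = 4: P(4, 99) = 9801. ✓
s = 5: P(5, 81) = 9801. ✓
s = 6: P(6, 70) = 9730 and P(6, 71) = 10011; 9801 is not s-gonal.
s = 7: P(7, 62) = 9517 and P(7, 63) = 9828; 9801 is not s-gonal.
s = 10: P(10, 49) = 9457 and P(10, 50) = 9850; 9801 is not s-gonal.
s = 12: P(12, 44) = 9504 and P(12, 45) = 9945; 9801 is not s-gonal.
Hits: s ∈ {4, 5} → 2.

2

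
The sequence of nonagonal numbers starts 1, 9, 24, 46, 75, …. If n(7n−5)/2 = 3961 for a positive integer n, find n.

34

Set n(7n−5)/2 = 3961, giving 7n² − 5n − 7922 = 0.
So n = (5 + 471) / 14 = 476/14 = 34.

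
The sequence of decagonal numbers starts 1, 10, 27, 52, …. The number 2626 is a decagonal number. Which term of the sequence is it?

Set n(4n−3) = 2626, giving 4n² − 3n − 2626 = 0.
The discriminant is 9 + 16·2626 = 42025, and √42025 = 205.
So n = (3 + 205) / 8 = 208/8 = 26.

26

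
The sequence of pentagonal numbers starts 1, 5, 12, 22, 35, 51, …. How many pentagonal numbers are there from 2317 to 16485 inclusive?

The n-th pentagonal number is n(3n−1)/2.
Smallest index with value ≥ 2317: n = 40 (giving 2380).
Largest index with value ≤ 16485: n = 105 (giving 16485).
Indices 40 through 105: 66 terms.

66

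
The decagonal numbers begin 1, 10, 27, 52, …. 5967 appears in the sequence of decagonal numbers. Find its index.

39

Set n(4n−3) = 5967, giving 4n² − 3n − 5967 = 0.
The discriminant is 9 + 16·5967 = 95481, and √95481 = 309.
So n = (3 + 309) / 8 = 312/8 = 39.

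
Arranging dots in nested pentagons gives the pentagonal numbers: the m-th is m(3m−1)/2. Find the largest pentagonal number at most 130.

Solve n(3n−1)/2 ≤ 130 for integer n.
n = 9 gives 117 ≤ 130, while n = 10 gives 145 > 130; so the answer is 117.

117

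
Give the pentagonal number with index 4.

22

The 4th pentagonal number is n(3n−1)/2 with n = 4.
4·(3·4 − 1)/2 = 4·11/2 = 22.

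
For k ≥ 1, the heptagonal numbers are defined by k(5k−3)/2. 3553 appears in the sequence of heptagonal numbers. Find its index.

38

Set n(5n−3)/2 = 3553, giving 5n² − 3n − 7106 = 0.
So n = (3 + 377) / 10 = 380/10 = 38.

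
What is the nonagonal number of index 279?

271746

The 279th nonagonal number is n(7n−5)/2 with n = 279.
279·(7·279 − 5)/2 = 279·1948/2 = 279·974 = 271746.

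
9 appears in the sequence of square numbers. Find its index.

3

We need n² = 9, so n = √9 = 3.
Check: 3² = 9. ✓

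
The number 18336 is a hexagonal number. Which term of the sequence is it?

Set n(2n−1) = 18336, giving 2n² − n − 18336 = 0.
The discriminant is 1 + 8·18336 = 146689, and √146689 = 383.
So n = (1 + 383) / 4 = 384/4 = 96.

96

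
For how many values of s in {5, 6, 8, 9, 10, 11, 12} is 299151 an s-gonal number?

1

s = 5: P(5, 446) = 298151 and P(5, 447) = 299490; 299151 is not s-gonal.
s = 6: P(6, 387) = 299151. ✓
s = 8: P(8, 316) = 298936 and P(8, 317) = 300833; 299151 is not s-gonal.
s = 9: P(9, 292) = 297694 and P(9, 293) = 299739; 299151 is not s-gonal.
s = 10: P(10, 273) = 297297 and P(10, 274) = 299482; 299151 is not s-gonal.
s = 11: P(11, 258) = 298635 and P(11, 259) = 300958; 299151 is not s-gonal.
s = 12: P(12, 245) = 299145 and P(12, 246) = 301596; 299151 is not s-gonal.
Hits: s ∈ {6} → 1.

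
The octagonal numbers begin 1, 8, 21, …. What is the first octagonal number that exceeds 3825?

Solve n(3n−2) > 3825 for integer n.
The largest n with value ≤ 3825 is 36 (since 3816 ≤ 3825 < 4033), so the first above is n = 37, value 4033.

4033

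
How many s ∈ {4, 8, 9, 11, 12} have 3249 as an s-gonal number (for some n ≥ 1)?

s = 4: P(4, 57) = 3249. ✓
s = 8: P(8, 33) = 3201 and P(8, 34) = 3400; 3249 is not s-gonal.
s = 9: P(9, 30) = 3075 and P(9, 31) = 3286; 3249 is not s-gonal.
s = 11: P(11, 27) = 3186 and P(11, 28) = 3430; 3249 is not s-gonal.
s = 12: P(12, 25) = 3025 and P(12, 26) = 3276; 3249 is not s-gonal.
Hits: s ∈ {4} → 1.

1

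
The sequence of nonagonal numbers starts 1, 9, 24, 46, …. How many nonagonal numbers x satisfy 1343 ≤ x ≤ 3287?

The n-th nonagonal number is n(7n−5)/2.
Smallest index with value ≥ 1343: n = 20 (giving 1350).
Largest index with value ≤ 3287: n = 31 (giving 3286).
Indices 20 through 31: 12 terms.

12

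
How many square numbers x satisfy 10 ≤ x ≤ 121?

The n-th square number is n².
Smallest index with value ≥ 10: n = 4 (giving 16).
Largest index with value ≤ 121: n = 11 (giving 121).
Indices 4 through 11: 8 terms.

8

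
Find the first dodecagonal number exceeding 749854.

Solve n(5n−4) > 749854 for integer n.
The largest n with value ≤ 749854 is 387 (since 747297 ≤ 749854 < 751168), so the first above is n = 388, value 751168.

751168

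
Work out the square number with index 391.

The 391st square number is n² with n = 391.
391² = 152881.

152881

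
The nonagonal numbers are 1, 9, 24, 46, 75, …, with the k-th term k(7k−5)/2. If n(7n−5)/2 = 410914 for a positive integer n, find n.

343

Set n(7n−5)/2 = 410914, giving 7n² − 5n − 821828 = 0.
The discriminant is 25 + 56·410914 = 23011209, and √23011209 = 4797.
So n = (5 + 4797) / 14 = 4802/14 = 343.
Check: 343·(7·343 − 5)/2 = 410914. ✓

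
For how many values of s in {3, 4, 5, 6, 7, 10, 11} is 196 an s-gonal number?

s = 3: P(3, 19) = 190 and P(3, 20) = 210; 196 is not s-gonal.
s = 4: P(4, 14) = 196. ✓
s = 5: P(5, 11) = 176 and P(5, 12) = 210; 196 is not s-gonal.
s = 6: P(6, 10) = 190 and P(6, 11) = 231; 196 is not s-gonal.
s = 7: P(7, 9) = 189 and P(7, 10) = 235; 196 is not s-gonal.
s = 10: P(10, 7) = 175 and P(10, 8) = 232; 196 is not s-gonal.
s = 11: P(11, 7) = 196. ✓
Hits: s ∈ {4, 11} → 2.

2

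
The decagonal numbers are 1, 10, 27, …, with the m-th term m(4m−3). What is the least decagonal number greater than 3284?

Solve n(4n−3) > 3284 for integer n.
The largest n with value ≤ 3284 is 29 (since 3277 ≤ 3284 < 3510), so the first above is n = 30, value 3510.

3510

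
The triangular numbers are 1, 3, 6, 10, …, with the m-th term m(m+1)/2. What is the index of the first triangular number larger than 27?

Solve n(n+1)/2 > 27 for integer n.
The largest n with value ≤ 27 is 6 (since 21 ≤ 27 < 28), so the first above is n = 7, value 28.

7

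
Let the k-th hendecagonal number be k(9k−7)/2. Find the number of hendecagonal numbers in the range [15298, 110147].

98

The n-th hendecagonal number is n(9n−7)/2.
Smallest index with value ≥ 15298: n = 59 (giving 15458).
Largest index with value ≤ 110147: n = 156 (giving 108966).
Indices 59 through 156: 98 terms.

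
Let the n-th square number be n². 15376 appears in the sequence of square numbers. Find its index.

We need n² = 15376, so n = √15376 = 124.
Check: 124² = 15376. ✓

124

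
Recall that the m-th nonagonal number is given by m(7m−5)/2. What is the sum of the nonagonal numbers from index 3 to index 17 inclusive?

Σ i(7i−5)/2 = (7Σi² − 5Σi) / 2 over i = 3..17.
Σi = 153 − 3 = 150 and Σi² = 1785 − 5 = 1780.
(7·1780 − 5·150) / 2 = 11710/2 = 5855.

5855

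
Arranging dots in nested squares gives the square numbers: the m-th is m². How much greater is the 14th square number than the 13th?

27

n² − (n−1)² = 2n − 1, so 14² − 13² = 2·14 − 1 = 27.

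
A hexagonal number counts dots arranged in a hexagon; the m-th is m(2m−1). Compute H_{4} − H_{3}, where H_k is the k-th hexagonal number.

13

Consecutive hexagonal numbers differ by 4n − 3: here 4·4 − 3 = 13.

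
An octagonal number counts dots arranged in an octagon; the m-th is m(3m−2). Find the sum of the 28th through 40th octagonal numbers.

Σ i(3i−2) = 3Σi² − 2Σi over i = 28..40.
Σi = 820 − 378 = 442 and Σi² = 22140 − 6930 = 15210.
3·15210 − 2·442 = 44746.

44746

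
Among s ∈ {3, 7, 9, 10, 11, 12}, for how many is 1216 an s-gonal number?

2

s = 3: P(3, 48) = 1176 and P(3, 49) = 1225; 1216 is not s-gonal.
s = 7: P(7, 22) = 1177 and P(7, 23) = 1288; 1216 is not s-gonal.
s = 9: P(9, 19) = 1216. ✓
s = 10: P(10, 17) = 1105 and P(10, 18) = 1242; 1216 is not s-gonal.
s = 11: P(11, 16) = 1096 and P(11, 17) = 1241; 1216 is not s-gonal.
s = 12: P(12, 16) = 1216. ✓
Hits: s ∈ {9, 12} → 2.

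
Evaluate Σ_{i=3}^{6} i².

Σ_{i=3}^{6} i² = 91 − 5 = 86.

86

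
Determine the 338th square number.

338² = 114244.

114244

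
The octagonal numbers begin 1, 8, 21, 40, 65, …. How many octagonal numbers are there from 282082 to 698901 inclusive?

The n-th octagonal number is n(3n−2).
Smallest index with value ≥ 282082: n = 307 (giving 282133).
Largest index with value ≤ 698901: n = 483 (giving 698901).
Indices 307 through 483: 177 terms.

177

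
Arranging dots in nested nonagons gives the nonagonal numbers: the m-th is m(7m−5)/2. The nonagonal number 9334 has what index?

52

Set n(7n−5)/2 = 9334, giving 7n² − 5n − 18668 = 0.
So n = (5 + 723) / 14 = 728/14 = 52.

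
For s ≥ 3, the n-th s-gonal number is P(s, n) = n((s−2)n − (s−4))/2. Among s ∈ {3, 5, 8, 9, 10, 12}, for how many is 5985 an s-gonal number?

2

s = 3: P(3, 108) = 5886 and P(3, 109) = 5995; 5985 is not s-gonal.
s = 5: P(5, 63) = 5922 and P(5, 64) = 6112; 5985 is not s-gonal.
s = 8: P(8, 45) = 5985. ✓
s = 9: P(9, 41) = 5781 and P(9, 42) = 6069; 5985 is not s-gonal.
s = 10: P(10, 39) = 5967 and P(10, 40) = 6280; 5985 is not s-gonal.
s = 12: P(12, 35) = 5985. ✓
Hits: s ∈ {8, 12} → 2.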